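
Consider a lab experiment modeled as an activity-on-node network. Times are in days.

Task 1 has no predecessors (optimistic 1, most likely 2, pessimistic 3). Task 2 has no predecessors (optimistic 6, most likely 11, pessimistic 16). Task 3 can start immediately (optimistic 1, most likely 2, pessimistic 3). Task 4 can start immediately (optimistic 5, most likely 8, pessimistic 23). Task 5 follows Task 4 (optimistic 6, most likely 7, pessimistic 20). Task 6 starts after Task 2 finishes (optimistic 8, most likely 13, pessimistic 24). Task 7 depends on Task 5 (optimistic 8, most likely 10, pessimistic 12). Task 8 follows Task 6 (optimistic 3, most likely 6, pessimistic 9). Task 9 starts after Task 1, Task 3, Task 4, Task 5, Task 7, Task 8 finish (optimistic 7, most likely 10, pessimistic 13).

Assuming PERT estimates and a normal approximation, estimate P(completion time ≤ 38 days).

0.192

te_Task 1 = (1 + 4·2 + 3)/6 = 12/6 = 2; σ²_Task 1 = ((3−1)/6)² = 0.111
te_Task 2 = (6 + 4·11 + 16)/6 = 66/6 = 11; σ²_Task 2 = ((16−6)/6)² = 2.778
te_Task 3 = (1 + 4·2 + 3)/6 = 12/6 = 2; σ²_Task 3 = ((3−1)/6)² = 0.111
te_Task 4 = (5 + 4·8 + 23)/6 = 60/6 = 10; σ²_Task 4 = ((23−5)/6)² = 9.000
te_Task 5 = (6 + 4·7 + 20)/6 = 54/6 = 9; σ²_Task 5 = ((20−6)/6)² = 5.444
te_Task 6 = (8 + 4·13 + 24)/6 = 84/6 = 14; σ²_Task 6 = ((24−8)/6)² = 7.111
te_Task 7 = (8 + 4·10 + 12)/6 = 60/6 = 10; σ²_Task 7 = ((12−8)/6)² = 0.444
te_Task 8 = (3 + 4·6 + 9)/6 = 36/6 = 6; σ²_Task 8 = ((9−3)/6)² = 1.000
te_Task 9 = (7 + 4·10 + 13)/6 = 60/6 = 10; σ²_Task 9 = ((13−7)/6)² = 1.000

Forward pass:
ES_Task 1 = 0; EF_Task 1 = 2
ES_Task 2 = 0; EF_Task 2 = 11
ES_Task 3 = 0; EF_Task 3 = 2
ES_Task 4 = 0; EF_Task 4 = 10
ES_Task 5 = 10; EF_Task 5 = 10+9 = 19
ES_Task 6 = 11; EF_Task 6 = 11+14 = 25
ES_Task 7 = 19; EF_Task 7 = 19+10 = 29
ES_Task 8 = 25; EF_Task 8 = 25+6 = 31
ES_Task 9 = max(EF_Task 1=2, EF_Task 3=2, EF_Task 4=10, EF_Task 5=19, EF_Task 7=29, EF_Task 8=31) = 31; EF_Task 9 = 31+10 = 41
Expected project duration μ = 41 days. Critical path: Task 2 → Task 6 → Task 8 → Task 9.

Variance along critical path = 2.778 + 7.111 + 1.000 + 1.000 = 11.889; σ = √11.889 = 3.448 days.
Z = (38 − 41) / 3.448 = -0.870
P(T ≤ 38) = Φ(-0.870) ≈ 0.192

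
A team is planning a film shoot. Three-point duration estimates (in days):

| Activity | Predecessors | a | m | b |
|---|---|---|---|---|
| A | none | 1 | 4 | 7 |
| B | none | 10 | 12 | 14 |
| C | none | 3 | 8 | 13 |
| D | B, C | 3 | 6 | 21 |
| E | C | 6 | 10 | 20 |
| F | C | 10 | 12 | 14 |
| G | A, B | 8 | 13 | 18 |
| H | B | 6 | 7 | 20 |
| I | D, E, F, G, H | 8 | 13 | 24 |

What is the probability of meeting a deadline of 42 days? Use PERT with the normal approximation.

0.825

te_A = (1 + 4·4 + 7)/6 = 24/6 = 4; σ²_A = ((7−1)/6)² = 1.000
te_B = (10 + 4·12 + 14)/6 = 72/6 = 12; σ²_B = ((14−10)/6)² = 0.444
te_C = (3 + 4·8 + 13)/6 = 48/6 = 8; σ²_C = ((13−3)/6)² = 2.778
te_D = (3 + 4·6 + 21)/6 = 48/6 = 8; σ²_D = ((21−3)/6)² = 9.000
te_E = (6 + 4·10 + 20)/6 = 66/6 = 11; σ²_E = ((20−6)/6)² = 5.444
te_F = (10 + 4·12 + 14)/6 = 72/6 = 12; σ²_F = ((14−10)/6)² = 0.444
te_G = (8 + 4·13 + 18)/6 = 78/6 = 13; σ²_G = ((18−8)/6)² = 2.778
te_H = (6 + 4·7 + 20)/6 = 54/6 = 9; σ²_H = ((20−6)/6)² = 5.444
te_I = (8 + 4·13 + 24)/6 = 84/6 = 14; σ²_I = ((24−8)/6)² = 7.111

Forward pass:
ES_A = 0; EF_A = 4
ES_B = 0; EF_B = 12
ES_C = 0; EF_C = 8
ES_D = max(EF_B=12, EF_C=8) = 12; EF_D = 12+8 = 20
ES_E = 8; EF_E = 8+11 = 19
ES_F = 8; EF_F = 8+12 = 20
ES_G = max(EF_A=4, EF_B=12) = 12; EF_G = 12+13 = 25
ES_H = 12; EF_H = 12+9 = 21
ES_I = max(EF_D=20, EF_E=19, EF_F=20, EF_G=25, EF_H=21) = 25; EF_I = 25+14 = 39
Expected project duration μ = 39 days. Critical path: B → G → I.

Variance along critical path = 0.444 + 2.778 + 7.111 = 10.333; σ = √10.333 = 3.215 days.
Z = (42 − 39) / 3.215 = 0.933
P(T ≤ 42) = Φ(0.933) ≈ 0.825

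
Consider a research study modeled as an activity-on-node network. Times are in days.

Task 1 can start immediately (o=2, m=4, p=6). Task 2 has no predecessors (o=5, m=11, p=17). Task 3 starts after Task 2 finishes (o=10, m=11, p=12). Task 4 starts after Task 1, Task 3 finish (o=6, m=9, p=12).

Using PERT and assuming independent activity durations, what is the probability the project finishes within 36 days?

te_Task 1 = (2 + 4·4 + 6)/6 = 24/6 = 4; σ²_Task 1 = ((6−2)/6)² = 0.444
te_Task 2 = (5 + 4·11 + 17)/6 = 66/6 = 11; σ²_Task 2 = ((17−5)/6)² = 4.000
te_Task 3 = (10 + 4·11 + 12)/6 = 66/6 = 11; σ²_Task 3 = ((12−10)/6)² = 0.111
te_Task 4 = (6 + 4·9 + 12)/6 = 54/6 = 9; σ²_Task 4 = ((12−6)/6)² = 1.000

Forward pass:
ES_Task 1 = 0; EF_Task 1 = 4
ES_Task 2 = 0; EF_Task 2 = 11
ES_Task 3 = 11; EF_Task 3 = 11+11 = 22
ES_Task 4 = max(EF_Task 1=4, EF_Task 3=22) = 22; EF_Task 4 = 22+9 = 31
Expected project duration μ = 31 days. Critical path: Task 2 → Task 3 → Task 4.

Variance along critical path = 4.000 + 0.111 + 1.000 = 5.111; σ = √5.111 = 2.261 days.
Z = (36 − 31) / 2.261 = 2.212
P(T ≤ 36) = Φ(2.212) ≈ 0.987

0.987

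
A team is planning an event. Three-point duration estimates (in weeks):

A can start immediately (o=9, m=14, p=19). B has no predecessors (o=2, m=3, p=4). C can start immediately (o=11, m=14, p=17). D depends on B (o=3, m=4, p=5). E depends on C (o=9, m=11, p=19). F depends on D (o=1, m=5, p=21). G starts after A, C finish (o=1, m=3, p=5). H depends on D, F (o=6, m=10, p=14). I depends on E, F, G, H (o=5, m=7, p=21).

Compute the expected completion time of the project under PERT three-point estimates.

te_A = (9 + 4·14 + 19)/6 = 84/6 = 14
te_B = (2 + 4·3 + 4)/6 = 18/6 = 3
te_C = (11 + 4·14 + 17)/6 = 84/6 = 14
te_D = (3 + 4·4 + 5)/6 = 24/6 = 4
te_E = (9 + 4·11 + 19)/6 = 72/6 = 12
te_F = (1 + 4·5 + 21)/6 = 42/6 = 7
te_G = (1 + 4·3 + 5)/6 = 18/6 = 3
te_H = (6 + 4·10 + 14)/6 = 60/6 = 10
te_I = (5 + 4·7 + 21)/6 = 54/6 = 9

Forward pass:
ES_A = 0; EF_A = 14
ES_B = 0; EF_B = 3
ES_C = 0; EF_C = 14
ES_D = 3; EF_D = 3+4 = 7
ES_E = 14; EF_E = 14+12 = 26
ES_F = 7; EF_F = 7+7 = 14
ES_G = max(EF_A=14, EF_C=14) = 14; EF_G = 14+3 = 17
ES_H = max(EF_D=7, EF_F=14) = 14; EF_H = 14+10 = 24
ES_I = max(EF_E=26, EF_F=14, EF_G=17, EF_H=24) = 26; EF_I = 26+9 = 35
Expected project duration μ = 35 weeks. Critical path: C → E → I.

35 weeks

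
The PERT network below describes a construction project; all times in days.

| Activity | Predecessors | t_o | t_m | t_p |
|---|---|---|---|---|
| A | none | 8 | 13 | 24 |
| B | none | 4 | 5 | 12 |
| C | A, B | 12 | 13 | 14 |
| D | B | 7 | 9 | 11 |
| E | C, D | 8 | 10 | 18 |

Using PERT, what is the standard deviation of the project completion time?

te_A = (8 + 4·13 + 24)/6 = 84/6 = 14; σ²_A = ((24−8)/6)² = 7.111
te_B = (4 + 4·5 + 12)/6 = 36/6 = 6; σ²_B = ((12−4)/6)² = 1.778
te_C = (12 + 4·13 + 14)/6 = 78/6 = 13; σ²_C = ((14−12)/6)² = 0.111
te_D = (7 + 4·9 + 11)/6 = 54/6 = 9; σ²_D = ((11−7)/6)² = 0.444
te_E = (8 + 4·10 + 18)/6 = 66/6 = 11; σ²_E = ((18−8)/6)² = 2.778

Forward pass:
ES_A = 0; EF_A = 14
ES_B = 0; EF_B = 6
ES_C = max(EF_A=14, EF_B=6) = 14; EF_C = 14+13 = 27
ES_D = 6; EF_D = 6+9 = 15
ES_E = max(EF_C=27, EF_D=15) = 27; EF_E = 27+11 = 38
Expected project duration μ = 38 days. Critical path: A → C → E.

Variance along critical path = 7.111 + 0.111 + 2.778 = 10.000
σ = √10.000 = 3.162 days

3.16 days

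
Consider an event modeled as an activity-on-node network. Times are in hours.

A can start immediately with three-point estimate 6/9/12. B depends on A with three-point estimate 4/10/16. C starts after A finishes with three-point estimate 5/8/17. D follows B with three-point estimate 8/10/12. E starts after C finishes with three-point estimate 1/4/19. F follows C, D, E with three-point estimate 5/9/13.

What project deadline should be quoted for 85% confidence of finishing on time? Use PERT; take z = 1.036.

te_A = (6 + 4·9 + 12)/6 = 54/6 = 9; σ²_A = ((12−6)/6)² = 1.000
te_B = (4 + 4·10 + 16)/6 = 60/6 = 10; σ²_B = ((16−4)/6)² = 4.000
te_C = (5 + 4·8 + 17)/6 = 54/6 = 9; σ²_C = ((17−5)/6)² = 4.000
te_D = (8 + 4·10 + 12)/6 = 60/6 = 10; σ²_D = ((12−8)/6)² = 0.444
te_E = (1 + 4·4 + 19)/6 = 36/6 = 6; σ²_E = ((19−1)/6)² = 9.000
te_F = (5 + 4·9 + 13)/6 = 54/6 = 9; σ²_F = ((13−5)/6)² = 1.778

Forward pass:
ES_A = 0; EF_A = 9
ES_B = 9; EF_B = 9+10 = 19
ES_C = 9; EF_C = 9+9 = 18
ES_D = 19; EF_D = 19+10 = 29
ES_E = 18; EF_E = 18+6 = 24
ES_F = max(EF_C=18, EF_D=29, EF_E=24) = 29; EF_F = 29+9 = 38
Expected project duration μ = 38 hours. Critical path: A → B → D → F.

Variance along critical path = 1.000 + 4.000 + 0.444 + 1.778 = 7.222; σ = 2.687 hours.
D = μ + z·σ = 38 + 1.036·2.687 = 40.8 hours

40.8 hours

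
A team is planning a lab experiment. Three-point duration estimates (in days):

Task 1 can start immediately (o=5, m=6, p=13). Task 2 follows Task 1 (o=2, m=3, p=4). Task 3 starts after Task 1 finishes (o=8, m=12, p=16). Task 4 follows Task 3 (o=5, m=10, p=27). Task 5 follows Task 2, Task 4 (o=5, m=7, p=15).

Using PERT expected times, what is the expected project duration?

39 days

te_Task 1 = (5 + 4·6 + 13)/6 = 42/6 = 7
te_Task 2 = (2 + 4·3 + 4)/6 = 18/6 = 3
te_Task 3 = (8 + 4·12 + 16)/6 = 72/6 = 12
te_Task 4 = (5 + 4·10 + 27)/6 = 72/6 = 12
te_Task 5 = (5 + 4·7 + 15)/6 = 48/6 = 8

Forward pass:
ES_Task 1 = 0; EF_Task 1 = 7
ES_Task 2 = 7; EF_Task 2 = 7+3 = 10
ES_Task 3 = 7; EF_Task 3 = 7+12 = 19
ES_Task 4 = 19; EF_Task 4 = 19+12 = 31
ES_Task 5 = max(EF_Task 2=10, EF_Task 4=31) = 31; EF_Task 5 = 31+8 = 39
Expected project duration μ = 39 days. Critical path: Task 1 → Task 3 → Task 4 → Task 5.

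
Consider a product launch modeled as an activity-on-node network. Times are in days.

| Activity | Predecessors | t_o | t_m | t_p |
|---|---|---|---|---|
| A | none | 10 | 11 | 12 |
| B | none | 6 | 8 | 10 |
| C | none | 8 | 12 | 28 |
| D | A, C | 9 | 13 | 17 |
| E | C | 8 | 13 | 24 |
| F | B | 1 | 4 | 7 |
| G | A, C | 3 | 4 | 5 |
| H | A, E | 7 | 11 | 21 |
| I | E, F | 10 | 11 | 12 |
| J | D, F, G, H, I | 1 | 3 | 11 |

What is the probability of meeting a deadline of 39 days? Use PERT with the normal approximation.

te_A = (10 + 4·11 + 12)/6 = 66/6 = 11; σ²_A = ((12−10)/6)² = 0.111
te_B = (6 + 4·8 + 10)/6 = 48/6 = 8; σ²_B = ((10−6)/6)² = 0.444
te_C = (8 + 4·12 + 28)/6 = 84/6 = 14; σ²_C = ((28−8)/6)² = 11.111
te_D = (9 + 4·13 + 17)/6 = 78/6 = 13; σ²_D = ((17−9)/6)² = 1.778
te_E = (8 + 4·13 + 24)/6 = 84/6 = 14; σ²_E = ((24−8)/6)² = 7.111
te_F = (1 + 4·4 + 7)/6 = 24/6 = 4; σ²_F = ((7−1)/6)² = 1.000
te_G = (3 + 4·4 + 5)/6 = 24/6 = 4; σ²_G = ((5−3)/6)² = 0.111
te_H = (7 + 4·11 + 21)/6 = 72/6 = 12; σ²_H = ((21−7)/6)² = 5.444
te_I = (10 + 4·11 + 12)/6 = 66/6 = 11; σ²_I = ((12−10)/6)² = 0.111
te_J = (1 + 4·3 + 11)/6 = 24/6 = 4; σ²_J = ((11−1)/6)² = 2.778

Forward pass:
ES_A = 0; EF_A = 11
ES_B = 0; EF_B = 8
ES_C = 0; EF_C = 14
ES_D = max(EF_A=11, EF_C=14) = 14; EF_D = 14+13 = 27
ES_E = 14; EF_E = 14+14 = 28
ES_F = 8; EF_F = 8+4 = 12
ES_G = max(EF_A=11, EF_C=14) = 14; EF_G = 14+4 = 18
ES_H = max(EF_A=11, EF_E=28) = 28; EF_H = 28+12 = 40
ES_I = max(EF_E=28, EF_F=12) = 28; EF_I = 28+11 = 39
ES_J = max(EF_D=27, EF_F=12, EF_G=18, EF_H=40, EF_I=39) = 40; EF_J = 40+4 = 44
Expected project duration μ = 44 days. Critical path: C → E → H → J.

Variance along critical path = 11.111 + 7.111 + 5.444 + 2.778 = 26.444; σ = √26.444 = 5.142 days.
Z = (39 − 44) / 5.142 = -0.972
P(T ≤ 39) = Φ(-0.972) ≈ 0.165

0.165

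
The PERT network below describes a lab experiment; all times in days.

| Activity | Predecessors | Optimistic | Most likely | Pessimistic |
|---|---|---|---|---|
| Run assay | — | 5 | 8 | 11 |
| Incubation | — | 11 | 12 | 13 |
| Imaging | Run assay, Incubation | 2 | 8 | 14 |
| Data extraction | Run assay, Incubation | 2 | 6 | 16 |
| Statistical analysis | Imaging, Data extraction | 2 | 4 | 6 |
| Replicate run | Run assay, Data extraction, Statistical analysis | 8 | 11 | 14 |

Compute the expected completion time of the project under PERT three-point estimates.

35 days

te_Run assay = (5 + 4·8 + 11)/6 = 48/6 = 8
te_Incubation = (11 + 4·12 + 13)/6 = 72/6 = 12
te_Imaging = (2 + 4·8 + 14)/6 = 48/6 = 8
te_Data extraction = (2 + 4·6 + 16)/6 = 42/6 = 7
te_Statistical analysis = (2 + 4·4 + 6)/6 = 24/6 = 4
te_Replicate run = (8 + 4·11 + 14)/6 = 66/6 = 11

Forward pass:
ES_Run assay = 0; EF_Run assay = 8
ES_Incubation = 0; EF_Incubation = 12
ES_Imaging = max(EF_Run assay=8, EF_Incubation=12) = 12; EF_Imaging = 12+8 = 20
ES_Data extraction = max(EF_Run assay=8, EF_Incubation=12) = 12; EF_Data extraction = 12+7 = 19
ES_Statistical analysis = max(EF_Imaging=20, EF_Data extraction=19) = 20; EF_Statistical analysis = 20+4 = 24
ES_Replicate run = max(EF_Run assay=8, EF_Data extraction=19, EF_Statistical analysis=24) = 24; EF_Replicate run = 24+11 = 35
Expected project duration μ = 35 days. Critical path: Incubation → Imaging → Statistical analysis → Replicate run.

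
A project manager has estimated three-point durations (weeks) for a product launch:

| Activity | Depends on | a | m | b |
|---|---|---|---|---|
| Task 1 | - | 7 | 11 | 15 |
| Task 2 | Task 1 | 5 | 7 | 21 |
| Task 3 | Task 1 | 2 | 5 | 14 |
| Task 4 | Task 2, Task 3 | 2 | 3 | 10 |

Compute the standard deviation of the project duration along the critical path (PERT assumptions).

3.27 weeks

te_Task 1 = (7 + 4·11 + 15)/6 = 66/6 = 11; σ²_Task 1 = ((15−7)/6)² = 1.778
te_Task 2 = (5 + 4·7 + 21)/6 = 54/6 = 9; σ²_Task 2 = ((21−5)/6)² = 7.111
te_Task 3 = (2 + 4·5 + 14)/6 = 36/6 = 6; σ²_Task 3 = ((14−2)/6)² = 4.000
te_Task 4 = (2 + 4·3 + 10)/6 = 24/6 = 4; σ²_Task 4 = ((10−2)/6)² = 1.778

Forward pass:
ES_Task 1 = 0; EF_Task 1 = 11
ES_Task 2 = 11; EF_Task 2 = 11+9 = 20
ES_Task 3 = 11; EF_Task 3 = 11+6 = 17
ES_Task 4 = max(EF_Task 2=20, EF_Task 3=17) = 20; EF_Task 4 = 20+4 = 24
Expected project duration μ = 24 weeks. Critical path: Task 1 → Task 2 → Task 4.

Variance along critical path = 1.778 + 7.111 + 1.778 = 10.667
σ = √10.667 = 3.266 weeks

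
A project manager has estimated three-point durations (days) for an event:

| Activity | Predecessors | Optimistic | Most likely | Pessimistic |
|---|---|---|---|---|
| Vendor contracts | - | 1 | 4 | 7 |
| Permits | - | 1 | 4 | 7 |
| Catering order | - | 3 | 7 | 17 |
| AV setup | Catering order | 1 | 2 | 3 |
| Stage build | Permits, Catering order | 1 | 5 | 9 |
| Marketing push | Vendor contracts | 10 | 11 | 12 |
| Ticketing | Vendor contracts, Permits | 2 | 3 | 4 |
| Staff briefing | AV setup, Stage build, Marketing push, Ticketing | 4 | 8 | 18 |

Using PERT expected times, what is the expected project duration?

te_Vendor contracts = (1 + 4·4 + 7)/6 = 24/6 = 4
te_Permits = (1 + 4·4 + 7)/6 = 24/6 = 4
te_Catering order = (3 + 4·7 + 17)/6 = 48/6 = 8
te_AV setup = (1 + 4·2 + 3)/6 = 12/6 = 2
te_Stage build = (1 + 4·5 + 9)/6 = 30/6 = 5
te_Marketing push = (10 + 4·11 + 12)/6 = 66/6 = 11
te_Ticketing = (2 + 4·3 + 4)/6 = 18/6 = 3
te_Staff briefing = (4 + 4·8 + 18)/6 = 54/6 = 9

Forward pass:
ES_Vendor contracts = 0; EF_Vendor contracts = 4
ES_Permits = 0; EF_Permits = 4
ES_Catering order = 0; EF_Catering order = 8
ES_AV setup = 8; EF_AV setup = 8+2 = 10
ES_Stage build = max(EF_Permits=4, EF_Catering order=8) = 8; EF_Stage build = 8+5 = 13
ES_Marketing push = 4; EF_Marketing push = 4+11 = 15
ES_Ticketing = max(EF_Vendor contracts=4, EF_Permits=4) = 4; EF_Ticketing = 4+3 = 7
ES_Staff briefing = max(EF_AV setup=10, EF_Stage build=13, EF_Marketing push=15, EF_Ticketing=7) = 15; EF_Staff briefing = 15+9 = 24
Expected project duration μ = 24 days. Critical path: Vendor contracts → Marketing push → Staff briefing.

24 days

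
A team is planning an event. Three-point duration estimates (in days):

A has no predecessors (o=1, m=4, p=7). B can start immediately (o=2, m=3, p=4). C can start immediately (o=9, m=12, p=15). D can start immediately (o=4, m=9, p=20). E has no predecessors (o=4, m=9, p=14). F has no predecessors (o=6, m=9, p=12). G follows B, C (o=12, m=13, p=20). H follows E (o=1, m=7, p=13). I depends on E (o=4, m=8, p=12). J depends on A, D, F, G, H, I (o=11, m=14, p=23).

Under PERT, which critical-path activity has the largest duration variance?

te_A = (1 + 4·4 + 7)/6 = 24/6 = 4; σ²_A = ((7−1)/6)² = 1.000
te_B = (2 + 4·3 + 4)/6 = 18/6 = 3; σ²_B = ((4−2)/6)² = 0.111
te_C = (9 + 4·12 + 15)/6 = 72/6 = 12; σ²_C = ((15−9)/6)² = 1.000
te_D = (4 + 4·9 + 20)/6 = 60/6 = 10; σ²_D = ((20−4)/6)² = 7.111
te_E = (4 + 4·9 + 14)/6 = 54/6 = 9; σ²_E = ((14−4)/6)² = 2.778
te_F = (6 + 4·9 + 12)/6 = 54/6 = 9; σ²_F = ((12−6)/6)² = 1.000
te_G = (12 + 4·13 + 20)/6 = 84/6 = 14; σ²_G = ((20−12)/6)² = 1.778
te_H = (1 + 4·7 + 13)/6 = 42/6 = 7; σ²_H = ((13−1)/6)² = 4.000
te_I = (4 + 4·8 + 12)/6 = 48/6 = 8; σ²_I = ((12−4)/6)² = 1.778
te_J = (11 + 4·14 + 23)/6 = 90/6 = 15; σ²_J = ((23−11)/6)² = 4.000

Forward pass:
ES_A = 0; EF_A = 4
ES_B = 0; EF_B = 3
ES_C = 0; EF_C = 12
ES_D = 0; EF_D = 10
ES_E = 0; EF_E = 9
ES_F = 0; EF_F = 9
ES_G = max(EF_B=3, EF_C=12) = 12; EF_G = 12+14 = 26
ES_H = 9; EF_H = 9+7 = 16
ES_I = 9; EF_I = 9+8 = 17
ES_J = max(EF_A=4, EF_D=10, EF_F=9, EF_G=26, EF_H=16, EF_I=17) = 26; EF_J = 26+15 = 41
Expected project duration μ = 41 days. Critical path: C → G → J.

Variances on critical path: σ²_C=1.000, σ²_G=1.778, σ²_J=4.000.
Largest is σ²_J = 4.000.

J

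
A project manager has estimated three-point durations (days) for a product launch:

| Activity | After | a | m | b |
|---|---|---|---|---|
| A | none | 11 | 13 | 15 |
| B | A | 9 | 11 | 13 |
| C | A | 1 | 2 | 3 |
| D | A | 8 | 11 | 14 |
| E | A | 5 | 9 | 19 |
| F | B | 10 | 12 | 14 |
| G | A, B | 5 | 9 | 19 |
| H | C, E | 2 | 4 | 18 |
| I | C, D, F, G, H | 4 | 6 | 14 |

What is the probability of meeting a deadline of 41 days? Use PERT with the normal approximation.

te_A = (11 + 4·13 + 15)/6 = 78/6 = 13; σ²_A = ((15−11)/6)² = 0.444
te_B = (9 + 4·11 + 13)/6 = 66/6 = 11; σ²_B = ((13−9)/6)² = 0.444
te_C = (1 + 4·2 + 3)/6 = 12/6 = 2; σ²_C = ((3−1)/6)² = 0.111
te_D = (8 + 4·11 + 14)/6 = 66/6 = 11; σ²_D = ((14−8)/6)² = 1.000
te_E = (5 + 4·9 + 19)/6 = 60/6 = 10; σ²_E = ((19−5)/6)² = 5.444
te_F = (10 + 4·12 + 14)/6 = 72/6 = 12; σ²_F = ((14−10)/6)² = 0.444
te_G = (5 + 4·9 + 19)/6 = 60/6 = 10; σ²_G = ((19−5)/6)² = 5.444
te_H = (2 + 4·4 + 18)/6 = 36/6 = 6; σ²_H = ((18−2)/6)² = 7.111
te_I = (4 + 4·6 + 14)/6 = 42/6 = 7; σ²_I = ((14−4)/6)² = 2.778

Forward pass:
ES_A = 0; EF_A = 13
ES_B = 13; EF_B = 13+11 = 24
ES_C = 13; EF_C = 13+2 = 15
ES_D = 13; EF_D = 13+11 = 24
ES_E = 13; EF_E = 13+10 = 23
ES_F = 24; EF_F = 24+12 = 36
ES_G = max(EF_A=13, EF_B=24) = 24; EF_G = 24+10 = 34
ES_H = max(EF_C=15, EF_E=23) = 23; EF_H = 23+6 = 29
ES_I = max(EF_C=15, EF_D=24, EF_F=36, EF_G=34, EF_H=29) = 36; EF_I = 36+7 = 43
Expected project duration μ = 43 days. Critical path: A → B → F → I.

Variance along critical path = 0.444 + 0.444 + 0.444 + 2.778 = 4.111; σ = √4.111 = 2.028 days.
Z = (41 − 43) / 2.028 = -0.986
P(T ≤ 41) = Φ(-0.986) ≈ 0.162

0.162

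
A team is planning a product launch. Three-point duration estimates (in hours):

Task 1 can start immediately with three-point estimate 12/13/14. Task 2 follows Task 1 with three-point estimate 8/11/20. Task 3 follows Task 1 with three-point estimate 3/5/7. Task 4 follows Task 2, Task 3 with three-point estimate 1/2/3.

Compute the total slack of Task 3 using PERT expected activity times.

7 hours

te_Task 1 = (12 + 4·13 + 14)/6 = 78/6 = 13
te_Task 2 = (8 + 4·11 + 20)/6 = 72/6 = 12
te_Task 3 = (3 + 4·5 + 7)/6 = 30/6 = 5
te_Task 4 = (1 + 4·2 + 3)/6 = 12/6 = 2

Forward pass:
ES_Task 1 = 0; EF_Task 1 = 13
ES_Task 2 = 13; EF_Task 2 = 13+12 = 25
ES_Task 3 = 13; EF_Task 3 = 13+5 = 18
ES_Task 4 = max(EF_Task 2=25, EF_Task 3=18) = 25; EF_Task 4 = 25+2 = 27
Expected project duration μ = 27 hours. Critical path: Task 1 → Task 2 → Task 4.

Backward pass:
LF_Task 4 = 27; LS_Task 4 = 27−2 = 25
LF_Task 3 = LS_Task 4 = 25; LS_Task 3 = 25−5 = 20
LF_Task 2 = LS_Task 4 = 25; LS_Task 2 = 25−12 = 13
LF_Task 1 = min(LS_Task 2=13, LS_Task 3=20) = 13; LS_Task 1 = 13−13 = 0
Slack_Task 3 = LS_Task 3 − ES_Task 3 = 20 − 13 = 7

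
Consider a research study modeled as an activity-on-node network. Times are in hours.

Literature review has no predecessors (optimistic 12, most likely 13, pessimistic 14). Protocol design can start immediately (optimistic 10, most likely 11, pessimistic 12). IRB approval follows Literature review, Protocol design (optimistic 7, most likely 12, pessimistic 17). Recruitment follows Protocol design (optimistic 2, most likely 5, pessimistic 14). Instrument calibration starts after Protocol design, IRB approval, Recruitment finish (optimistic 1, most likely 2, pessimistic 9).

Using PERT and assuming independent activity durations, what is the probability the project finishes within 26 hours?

0.177

te_Literature review = (12 + 4·13 + 14)/6 = 78/6 = 13; σ²_Literature review = ((14−12)/6)² = 0.111
te_Protocol design = (10 + 4·11 + 12)/6 = 66/6 = 11; σ²_Protocol design = ((12−10)/6)² = 0.111
te_IRB approval = (7 + 4·12 + 17)/6 = 72/6 = 12; σ²_IRB approval = ((17−7)/6)² = 2.778
te_Recruitment = (2 + 4·5 + 14)/6 = 36/6 = 6; σ²_Recruitment = ((14−2)/6)² = 4.000
te_Instrument calibration = (1 + 4·2 + 9)/6 = 18/6 = 3; σ²_Instrument calibration = ((9−1)/6)² = 1.778

Forward pass:
ES_Literature review = 0; EF_Literature review = 13
ES_Protocol design = 0; EF_Protocol design = 11
ES_IRB approval = max(EF_Literature review=13, EF_Protocol design=11) = 13; EF_IRB approval = 13+12 = 25
ES_Recruitment = 11; EF_Recruitment = 11+6 = 17
ES_Instrument calibration = max(EF_Protocol design=11, EF_IRB approval=25, EF_Recruitment=17) = 25; EF_Instrument calibration = 25+3 = 28
Expected project duration μ = 28 hours. Critical path: Literature review → IRB approval → Instrument calibration.

Variance along critical path = 0.111 + 2.778 + 1.778 = 4.667; σ = √4.667 = 2.160 hours.
Z = (26 − 28) / 2.160 = -0.926
P(T ≤ 26) = Φ(-0.926) ≈ 0.177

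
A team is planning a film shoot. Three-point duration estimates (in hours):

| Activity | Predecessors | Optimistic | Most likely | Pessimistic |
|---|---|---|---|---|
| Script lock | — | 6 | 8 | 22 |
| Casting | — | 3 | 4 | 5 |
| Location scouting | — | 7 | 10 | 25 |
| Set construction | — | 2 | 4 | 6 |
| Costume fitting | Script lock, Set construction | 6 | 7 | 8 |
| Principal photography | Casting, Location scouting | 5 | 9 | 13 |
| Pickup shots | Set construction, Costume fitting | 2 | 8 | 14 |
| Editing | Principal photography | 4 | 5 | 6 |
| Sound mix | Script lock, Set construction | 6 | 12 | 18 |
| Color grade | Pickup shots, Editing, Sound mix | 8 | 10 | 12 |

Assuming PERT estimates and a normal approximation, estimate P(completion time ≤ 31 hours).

0.069

te_Script lock = (6 + 4·8 + 22)/6 = 60/6 = 10; σ²_Script lock = ((22−6)/6)² = 7.111
te_Casting = (3 + 4·4 + 5)/6 = 24/6 = 4; σ²_Casting = ((5−3)/6)² = 0.111
te_Location scouting = (7 + 4·10 + 25)/6 = 72/6 = 12; σ²_Location scouting = ((25−7)/6)² = 9.000
te_Set construction = (2 + 4·4 + 6)/6 = 24/6 = 4; σ²_Set construction = ((6−2)/6)² = 0.444
te_Costume fitting = (6 + 4·7 + 8)/6 = 42/6 = 7; σ²_Costume fitting = ((8−6)/6)² = 0.111
te_Principal photography = (5 + 4·9 + 13)/6 = 54/6 = 9; σ²_Principal photography = ((13−5)/6)² = 1.778
te_Pickup shots = (2 + 4·8 + 14)/6 = 48/6 = 8; σ²_Pickup shots = ((14−2)/6)² = 4.000
te_Editing = (4 + 4·5 + 6)/6 = 30/6 = 5; σ²_Editing = ((6−4)/6)² = 0.111
te_Sound mix = (6 + 4·12 + 18)/6 = 72/6 = 12; σ²_Sound mix = ((18−6)/6)² = 4.000
te_Color grade = (8 + 4·10 + 12)/6 = 60/6 = 10; σ²_Color grade = ((12−8)/6)² = 0.444

Forward pass:
ES_Script lock = 0; EF_Script lock = 10
ES_Casting = 0; EF_Casting = 4
ES_Location scouting = 0; EF_Location scouting = 12
ES_Set construction = 0; EF_Set construction = 4
ES_Costume fitting = max(EF_Script lock=10, EF_Set construction=4) = 10; EF_Costume fitting = 10+7 = 17
ES_Principal photography = max(EF_Casting=4, EF_Location scouting=12) = 12; EF_Principal photography = 12+9 = 21
ES_Pickup shots = max(EF_Set construction=4, EF_Costume fitting=17) = 17; EF_Pickup shots = 17+8 = 25
ES_Editing = 21; EF_Editing = 21+5 = 26
ES_Sound mix = max(EF_Script lock=10, EF_Set construction=4) = 10; EF_Sound mix = 10+12 = 22
ES_Color grade = max(EF_Pickup shots=25, EF_Editing=26, EF_Sound mix=22) = 26; EF_Color grade = 26+10 = 36
Expected project duration μ = 36 hours. Critical path: Location scouting → Principal photography → Editing → Color grade.

Variance along critical path = 9.000 + 1.778 + 0.111 + 0.444 = 11.333; σ = √11.333 = 3.367 hours.
Z = (31 − 36) / 3.367 = -1.485
P(T ≤ 31) = Φ(-1.485) ≈ 0.069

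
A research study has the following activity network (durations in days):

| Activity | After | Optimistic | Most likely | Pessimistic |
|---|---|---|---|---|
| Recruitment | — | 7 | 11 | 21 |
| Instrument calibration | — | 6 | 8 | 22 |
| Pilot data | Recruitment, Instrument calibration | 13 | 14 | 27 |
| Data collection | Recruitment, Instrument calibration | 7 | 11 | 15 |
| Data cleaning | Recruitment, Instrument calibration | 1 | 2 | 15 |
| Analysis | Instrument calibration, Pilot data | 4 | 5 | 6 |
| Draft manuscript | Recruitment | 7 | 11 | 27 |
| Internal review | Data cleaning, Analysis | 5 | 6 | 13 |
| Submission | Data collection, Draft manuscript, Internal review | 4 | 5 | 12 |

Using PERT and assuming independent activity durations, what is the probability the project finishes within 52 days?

0.942

te_Recruitment = (7 + 4·11 + 21)/6 = 72/6 = 12; σ²_Recruitment = ((21−7)/6)² = 5.444
te_Instrument calibration = (6 + 4·8 + 22)/6 = 60/6 = 10; σ²_Instrument calibration = ((22−6)/6)² = 7.111
te_Pilot data = (13 + 4·14 + 27)/6 = 96/6 = 16; σ²_Pilot data = ((27−13)/6)² = 5.444
te_Data collection = (7 + 4·11 + 15)/6 = 66/6 = 11; σ²_Data collection = ((15−7)/6)² = 1.778
te_Data cleaning = (1 + 4·2 + 15)/6 = 24/6 = 4; σ²_Data cleaning = ((15−1)/6)² = 5.444
te_Analysis = (4 + 4·5 + 6)/6 = 30/6 = 5; σ²_Analysis = ((6−4)/6)² = 0.111
te_Draft manuscript = (7 + 4·11 + 27)/6 = 78/6 = 13; σ²_Draft manuscript = ((27−7)/6)² = 11.111
te_Internal review = (5 + 4·6 + 13)/6 = 42/6 = 7; σ²_Internal review = ((13−5)/6)² = 1.778
te_Submission = (4 + 4·5 + 12)/6 = 36/6 = 6; σ²_Submission = ((12−4)/6)² = 1.778

Forward pass:
ES_Recruitment = 0; EF_Recruitment = 12
ES_Instrument calibration = 0; EF_Instrument calibration = 10
ES_Pilot data = max(EF_Recruitment=12, EF_Instrument calibration=10) = 12; EF_Pilot data = 12+16 = 28
ES_Data collection = max(EF_Recruitment=12, EF_Instrument calibration=10) = 12; EF_Data collection = 12+11 = 23
ES_Data cleaning = max(EF_Recruitment=12, EF_Instrument calibration=10) = 12; EF_Data cleaning = 12+4 = 16
ES_Analysis = max(EF_Instrument calibration=10, EF_Pilot data=28) = 28; EF_Analysis = 28+5 = 33
ES_Draft manuscript = 12; EF_Draft manuscript = 12+13 = 25
ES_Internal review = max(EF_Data cleaning=16, EF_Analysis=33) = 33; EF_Internal review = 33+7 = 40
ES_Submission = max(EF_Data collection=23, EF_Draft manuscript=25, EF_Internal review=40) = 40; EF_Submission = 40+6 = 46
Expected project duration μ = 46 days. Critical path: Recruitment → Pilot data → Analysis → Internal review → Submission.

Variance along critical path = 5.444 + 5.444 + 0.111 + 1.778 + 1.778 = 14.556; σ = √14.556 = 3.815 days.
Z = (52 − 46) / 3.815 = 1.573
P(T ≤ 52) = Φ(1.573) ≈ 0.942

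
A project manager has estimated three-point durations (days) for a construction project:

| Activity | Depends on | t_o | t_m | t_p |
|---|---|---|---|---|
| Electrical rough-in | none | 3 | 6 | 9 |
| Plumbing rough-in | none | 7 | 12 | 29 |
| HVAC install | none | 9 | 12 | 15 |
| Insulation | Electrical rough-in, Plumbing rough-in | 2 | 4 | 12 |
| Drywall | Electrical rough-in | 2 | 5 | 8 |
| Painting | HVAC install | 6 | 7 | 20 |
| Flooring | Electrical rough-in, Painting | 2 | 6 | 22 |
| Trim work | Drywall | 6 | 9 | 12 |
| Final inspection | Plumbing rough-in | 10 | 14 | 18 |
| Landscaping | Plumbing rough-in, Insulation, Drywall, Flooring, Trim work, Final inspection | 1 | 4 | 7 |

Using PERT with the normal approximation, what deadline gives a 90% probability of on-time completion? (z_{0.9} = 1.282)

te_Electrical rough-in = (3 + 4·6 + 9)/6 = 36/6 = 6; σ²_Electrical rough-in = ((9−3)/6)² = 1.000
te_Plumbing rough-in = (7 + 4·12 + 29)/6 = 84/6 = 14; σ²_Plumbing rough-in = ((29−7)/6)² = 13.444
te_HVAC install = (9 + 4·12 + 15)/6 = 72/6 = 12; σ²_HVAC install = ((15−9)/6)² = 1.000
te_Insulation = (2 + 4·4 + 12)/6 = 30/6 = 5; σ²_Insulation = ((12−2)/6)² = 2.778
te_Drywall = (2 + 4·5 + 8)/6 = 30/6 = 5; σ²_Drywall = ((8−2)/6)² = 1.000
te_Painting = (6 + 4·7 + 20)/6 = 54/6 = 9; σ²_Painting = ((20−6)/6)² = 5.444
te_Flooring = (2 + 4·6 + 22)/6 = 48/6 = 8; σ²_Flooring = ((22−2)/6)² = 11.111
te_Trim work = (6 + 4·9 + 12)/6 = 54/6 = 9; σ²_Trim work = ((12−6)/6)² = 1.000
te_Final inspection = (10 + 4·14 + 18)/6 = 84/6 = 14; σ²_Final inspection = ((18−10)/6)² = 1.778
te_Landscaping = (1 + 4·4 + 7)/6 = 24/6 = 4; σ²_Landscaping = ((7−1)/6)² = 1.000

Forward pass:
ES_Electrical rough-in = 0; EF_Electrical rough-in = 6
ES_Plumbing rough-in = 0; EF_Plumbing rough-in = 14
ES_HVAC install = 0; EF_HVAC install = 12
ES_Insulation = max(EF_Electrical rough-in=6, EF_Plumbing rough-in=14) = 14; EF_Insulation = 14+5 = 19
ES_Drywall = 6; EF_Drywall = 6+5 = 11
ES_Painting = 12; EF_Painting = 12+9 = 21
ES_Flooring = max(EF_Electrical rough-in=6, EF_Painting=21) = 21; EF_Flooring = 21+8 = 29
ES_Trim work = 11; EF_Trim work = 11+9 = 20
ES_Final inspection = 14; EF_Final inspection = 14+14 = 28
ES_Landscaping = max(EF_Plumbing rough-in=14, EF_Insulation=19, EF_Drywall=11, EF_Flooring=29, EF_Trim work=20, EF_Final inspection=28) = 29; EF_Landscaping = 29+4 = 33
Expected project duration μ = 33 days. Critical path: HVAC install → Painting → Flooring → Landscaping.

Variance along critical path = 1.000 + 5.444 + 11.111 + 1.000 = 18.556; σ = 4.308 days.
D = μ + z·σ = 33 + 1.282·4.308 = 38.5 days

38.5 days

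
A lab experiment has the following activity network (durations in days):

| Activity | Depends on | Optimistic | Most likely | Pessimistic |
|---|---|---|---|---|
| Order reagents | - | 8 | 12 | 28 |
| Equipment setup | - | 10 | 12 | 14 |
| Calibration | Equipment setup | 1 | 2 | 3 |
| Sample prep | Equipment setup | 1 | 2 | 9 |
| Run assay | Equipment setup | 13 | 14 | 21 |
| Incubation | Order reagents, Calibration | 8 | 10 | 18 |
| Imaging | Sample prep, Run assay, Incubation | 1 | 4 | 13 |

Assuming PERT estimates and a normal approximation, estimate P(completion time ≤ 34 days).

0.789

te_Order reagents = (8 + 4·12 + 28)/6 = 84/6 = 14; σ²_Order reagents = ((28−8)/6)² = 11.111
te_Equipment setup = (10 + 4·12 + 14)/6 = 72/6 = 12; σ²_Equipment setup = ((14−10)/6)² = 0.444
te_Calibration = (1 + 4·2 + 3)/6 = 12/6 = 2; σ²_Calibration = ((3−1)/6)² = 0.111
te_Sample prep = (1 + 4·2 + 9)/6 = 18/6 = 3; σ²_Sample prep = ((9−1)/6)² = 1.778
te_Run assay = (13 + 4·14 + 21)/6 = 90/6 = 15; σ²_Run assay = ((21−13)/6)² = 1.778
te_Incubation = (8 + 4·10 + 18)/6 = 66/6 = 11; σ²_Incubation = ((18−8)/6)² = 2.778
te_Imaging = (1 + 4·4 + 13)/6 = 30/6 = 5; σ²_Imaging = ((13−1)/6)² = 4.000

Forward pass:
ES_Order reagents = 0; EF_Order reagents = 14
ES_Equipment setup = 0; EF_Equipment setup = 12
ES_Calibration = 12; EF_Calibration = 12+2 = 14
ES_Sample prep = 12; EF_Sample prep = 12+3 = 15
ES_Run assay = 12; EF_Run assay = 12+15 = 27
ES_Incubation = max(EF_Order reagents=14, EF_Calibration=14) = 14; EF_Incubation = 14+11 = 25
ES_Imaging = max(EF_Sample prep=15, EF_Run assay=27, EF_Incubation=25) = 27; EF_Imaging = 27+5 = 32
Expected project duration μ = 32 days. Critical path: Equipment setup → Run assay → Imaging.

Variance along critical path = 0.444 + 1.778 + 4.000 = 6.222; σ = √6.222 = 2.494 days.
Z = (34 − 32) / 2.494 = 0.802
P(T ≤ 34) = Φ(0.802) ≈ 0.789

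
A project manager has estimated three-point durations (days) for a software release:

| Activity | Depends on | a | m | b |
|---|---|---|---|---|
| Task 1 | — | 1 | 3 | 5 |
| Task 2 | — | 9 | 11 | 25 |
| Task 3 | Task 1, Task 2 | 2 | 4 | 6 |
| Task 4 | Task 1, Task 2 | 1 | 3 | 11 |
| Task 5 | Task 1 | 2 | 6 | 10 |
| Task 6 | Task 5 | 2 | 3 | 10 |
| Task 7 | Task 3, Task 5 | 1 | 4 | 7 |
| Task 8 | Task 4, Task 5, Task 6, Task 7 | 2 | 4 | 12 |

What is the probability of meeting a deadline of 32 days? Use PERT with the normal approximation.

0.963

te_Task 1 = (1 + 4·3 + 5)/6 = 18/6 = 3; σ²_Task 1 = ((5−1)/6)² = 0.444
te_Task 2 = (9 + 4·11 + 25)/6 = 78/6 = 13; σ²_Task 2 = ((25−9)/6)² = 7.111
te_Task 3 = (2 + 4·4 + 6)/6 = 24/6 = 4; σ²_Task 3 = ((6−2)/6)² = 0.444
te_Task 4 = (1 + 4·3 + 11)/6 = 24/6 = 4; σ²_Task 4 = ((11−1)/6)² = 2.778
te_Task 5 = (2 + 4·6 + 10)/6 = 36/6 = 6; σ²_Task 5 = ((10−2)/6)² = 1.778
te_Task 6 = (2 + 4·3 + 10)/6 = 24/6 = 4; σ²_Task 6 = ((10−2)/6)² = 1.778
te_Task 7 = (1 + 4·4 + 7)/6 = 24/6 = 4; σ²_Task 7 = ((7−1)/6)² = 1.000
te_Task 8 = (2 + 4·4 + 12)/6 = 30/6 = 5; σ²_Task 8 = ((12−2)/6)² = 2.778

Forward pass:
ES_Task 1 = 0; EF_Task 1 = 3
ES_Task 2 = 0; EF_Task 2 = 13
ES_Task 3 = max(EF_Task 1=3, EF_Task 2=13) = 13; EF_Task 3 = 13+4 = 17
ES_Task 4 = max(EF_Task 1=3, EF_Task 2=13) = 13; EF_Task 4 = 13+4 = 17
ES_Task 5 = 3; EF_Task 5 = 3+6 = 9
ES_Task 6 = 9; EF_Task 6 = 9+4 = 13
ES_Task 7 = max(EF_Task 3=17, EF_Task 5=9) = 17; EF_Task 7 = 17+4 = 21
ES_Task 8 = max(EF_Task 4=17, EF_Task 5=9, EF_Task 6=13, EF_Task 7=21) = 21; EF_Task 8 = 21+5 = 26
Expected project duration μ = 26 days. Critical path: Task 2 → Task 3 → Task 7 → Task 8.

Variance along critical path = 7.111 + 0.444 + 1.000 + 2.778 = 11.333; σ = √11.333 = 3.367 days.
Z = (32 − 26) / 3.367 = 1.782
P(T ≤ 32) = Φ(1.782) ≈ 0.963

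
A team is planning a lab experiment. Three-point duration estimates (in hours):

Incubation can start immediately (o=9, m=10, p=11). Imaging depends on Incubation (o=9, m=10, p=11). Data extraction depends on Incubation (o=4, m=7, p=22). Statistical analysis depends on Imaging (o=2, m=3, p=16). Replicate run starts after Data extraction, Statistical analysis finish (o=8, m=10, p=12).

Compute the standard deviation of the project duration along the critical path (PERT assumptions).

te_Incubation = (9 + 4·10 + 11)/6 = 60/6 = 10; σ²_Incubation = ((11−9)/6)² = 0.111
te_Imaging = (9 + 4·10 + 11)/6 = 60/6 = 10; σ²_Imaging = ((11−9)/6)² = 0.111
te_Data extraction = (4 + 4·7 + 22)/6 = 54/6 = 9; σ²_Data extraction = ((22−4)/6)² = 9.000
te_Statistical analysis = (2 + 4·3 + 16)/6 = 30/6 = 5; σ²_Statistical analysis = ((16−2)/6)² = 5.444
te_Replicate run = (8 + 4·10 + 12)/6 = 60/6 = 10; σ²_Replicate run = ((12−8)/6)² = 0.444

Forward pass:
ES_Incubation = 0; EF_Incubation = 10
ES_Imaging = 10; EF_Imaging = 10+10 = 20
ES_Data extraction = 10; EF_Data extraction = 10+9 = 19
ES_Statistical analysis = 20; EF_Statistical analysis = 20+5 = 25
ES_Replicate run = max(EF_Data extraction=19, EF_Statistical analysis=25) = 25; EF_Replicate run = 25+10 = 35
Expected project duration μ = 35 hours. Critical path: Incubation → Imaging → Statistical analysis → Replicate run.

Variance along critical path = 0.111 + 0.111 + 5.444 + 0.444 = 6.111
σ = √6.111 = 2.472 hours

2.47 hours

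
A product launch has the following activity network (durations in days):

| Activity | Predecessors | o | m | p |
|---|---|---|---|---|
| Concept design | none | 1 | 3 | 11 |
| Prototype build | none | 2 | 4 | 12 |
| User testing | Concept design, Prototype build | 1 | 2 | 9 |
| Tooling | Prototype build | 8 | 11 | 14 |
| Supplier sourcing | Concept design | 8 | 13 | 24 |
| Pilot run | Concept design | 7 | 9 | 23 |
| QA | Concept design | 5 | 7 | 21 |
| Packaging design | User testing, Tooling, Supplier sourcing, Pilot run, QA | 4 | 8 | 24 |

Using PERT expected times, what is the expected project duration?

te_Concept design = (1 + 4·3 + 11)/6 = 24/6 = 4
te_Prototype build = (2 + 4·4 + 12)/6 = 30/6 = 5
te_User testing = (1 + 4·2 + 9)/6 = 18/6 = 3
te_Tooling = (8 + 4·11 + 14)/6 = 66/6 = 11
te_Supplier sourcing = (8 + 4·13 + 24)/6 = 84/6 = 14
te_Pilot run = (7 + 4·9 + 23)/6 = 66/6 = 11
te_QA = (5 + 4·7 + 21)/6 = 54/6 = 9
te_Packaging design = (4 + 4·8 + 24)/6 = 60/6 = 10

Forward pass:
ES_Concept design = 0; EF_Concept design = 4
ES_Prototype build = 0; EF_Prototype build = 5
ES_User testing = max(EF_Concept design=4, EF_Prototype build=5) = 5; EF_User testing = 5+3 = 8
ES_Tooling = 5; EF_Tooling = 5+11 = 16
ES_Supplier sourcing = 4; EF_Supplier sourcing = 4+14 = 18
ES_Pilot run = 4; EF_Pilot run = 4+11 = 15
ES_QA = 4; EF_QA = 4+9 = 13
ES_Packaging design = max(EF_User testing=8, EF_Tooling=16, EF_Supplier sourcing=18, EF_Pilot run=15, EF_QA=13) = 18; EF_Packaging design = 18+10 = 28
Expected project duration μ = 28 days. Critical path: Concept design → Supplier sourcing → Packaging design.

28 days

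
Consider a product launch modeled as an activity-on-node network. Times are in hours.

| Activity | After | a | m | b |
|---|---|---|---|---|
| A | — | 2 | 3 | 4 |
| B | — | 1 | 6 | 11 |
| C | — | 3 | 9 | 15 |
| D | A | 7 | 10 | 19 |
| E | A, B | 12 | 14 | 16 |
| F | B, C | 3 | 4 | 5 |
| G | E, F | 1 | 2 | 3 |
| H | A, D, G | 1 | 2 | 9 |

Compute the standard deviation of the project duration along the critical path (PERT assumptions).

te_A = (2 + 4·3 + 4)/6 = 18/6 = 3; σ²_A = ((4−2)/6)² = 0.111
te_B = (1 + 4·6 + 11)/6 = 36/6 = 6; σ²_B = ((11−1)/6)² = 2.778
te_C = (3 + 4·9 + 15)/6 = 54/6 = 9; σ²_C = ((15−3)/6)² = 4.000
te_D = (7 + 4·10 + 19)/6 = 66/6 = 11; σ²_D = ((19−7)/6)² = 4.000
te_E = (12 + 4·14 + 16)/6 = 84/6 = 14; σ²_E = ((16−12)/6)² = 0.444
te_F = (3 + 4·4 + 5)/6 = 24/6 = 4; σ²_F = ((5−3)/6)² = 0.111
te_G = (1 + 4·2 + 3)/6 = 12/6 = 2; σ²_G = ((3−1)/6)² = 0.111
te_H = (1 + 4·2 + 9)/6 = 18/6 = 3; σ²_H = ((9−1)/6)² = 1.778

Forward pass:
ES_A = 0; EF_A = 3
ES_B = 0; EF_B = 6
ES_C = 0; EF_C = 9
ES_D = 3; EF_D = 3+11 = 14
ES_E = max(EF_A=3, EF_B=6) = 6; EF_E = 6+14 = 20
ES_F = max(EF_B=6, EF_C=9) = 9; EF_F = 9+4 = 13
ES_G = max(EF_E=20, EF_F=13) = 20; EF_G = 20+2 = 22
ES_H = max(EF_A=3, EF_D=14, EF_G=22) = 22; EF_H = 22+3 = 25
Expected project duration μ = 25 hours. Critical path: B → E → G → H.

Variance along critical path = 2.778 + 0.444 + 0.111 + 1.778 = 5.111
σ = √5.111 = 2.261 hours

2.26 hours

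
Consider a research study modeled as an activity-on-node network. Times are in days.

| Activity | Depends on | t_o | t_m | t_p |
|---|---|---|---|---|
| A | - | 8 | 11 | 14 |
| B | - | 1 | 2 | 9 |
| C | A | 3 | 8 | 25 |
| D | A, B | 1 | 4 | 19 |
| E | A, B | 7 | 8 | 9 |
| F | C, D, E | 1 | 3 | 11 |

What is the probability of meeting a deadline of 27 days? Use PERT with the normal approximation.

0.685

te_A = (8 + 4·11 + 14)/6 = 66/6 = 11; σ²_A = ((14−8)/6)² = 1.000
te_B = (1 + 4·2 + 9)/6 = 18/6 = 3; σ²_B = ((9−1)/6)² = 1.778
te_C = (3 + 4·8 + 25)/6 = 60/6 = 10; σ²_C = ((25−3)/6)² = 13.444
te_D = (1 + 4·4 + 19)/6 = 36/6 = 6; σ²_D = ((19−1)/6)² = 9.000
te_E = (7 + 4·8 + 9)/6 = 48/6 = 8; σ²_E = ((9−7)/6)² = 0.111
te_F = (1 + 4·3 + 11)/6 = 24/6 = 4; σ²_F = ((11−1)/6)² = 2.778

Forward pass:
ES_A = 0; EF_A = 11
ES_B = 0; EF_B = 3
ES_C = 11; EF_C = 11+10 = 21
ES_D = max(EF_A=11, EF_B=3) = 11; EF_D = 11+6 = 17
ES_E = max(EF_A=11, EF_B=3) = 11; EF_E = 11+8 = 19
ES_F = max(EF_C=21, EF_D=17, EF_E=19) = 21; EF_F = 21+4 = 25
Expected project duration μ = 25 days. Critical path: A → C → F.

Variance along critical path = 1.000 + 13.444 + 2.778 = 17.222; σ = √17.222 = 4.150 days.
Z = (27 − 25) / 4.150 = 0.482
P(T ≤ 27) = Φ(0.482) ≈ 0.685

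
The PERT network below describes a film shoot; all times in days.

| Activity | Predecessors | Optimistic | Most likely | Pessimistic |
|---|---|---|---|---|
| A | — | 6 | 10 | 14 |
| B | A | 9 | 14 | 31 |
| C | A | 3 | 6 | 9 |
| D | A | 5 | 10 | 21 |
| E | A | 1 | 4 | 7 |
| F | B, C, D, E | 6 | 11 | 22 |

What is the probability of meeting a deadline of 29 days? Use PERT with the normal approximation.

0.028

te_A = (6 + 4·10 + 14)/6 = 60/6 = 10; σ²_A = ((14−6)/6)² = 1.778
te_B = (9 + 4·14 + 31)/6 = 96/6 = 16; σ²_B = ((31−9)/6)² = 13.444
te_C = (3 + 4·6 + 9)/6 = 36/6 = 6; σ²_C = ((9−3)/6)² = 1.000
te_D = (5 + 4·10 + 21)/6 = 66/6 = 11; σ²_D = ((21−5)/6)² = 7.111
te_E = (1 + 4·4 + 7)/6 = 24/6 = 4; σ²_E = ((7−1)/6)² = 1.000
te_F = (6 + 4·11 + 22)/6 = 72/6 = 12; σ²_F = ((22−6)/6)² = 7.111

Forward pass:
ES_A = 0; EF_A = 10
ES_B = 10; EF_B = 10+16 = 26
ES_C = 10; EF_C = 10+6 = 16
ES_D = 10; EF_D = 10+11 = 21
ES_E = 10; EF_E = 10+4 = 14
ES_F = max(EF_B=26, EF_C=16, EF_D=21, EF_E=14) = 26; EF_F = 26+12 = 38
Expected project duration μ = 38 days. Critical path: A → B → F.

Variance along critical path = 1.778 + 13.444 + 7.111 = 22.333; σ = √22.333 = 4.726 days.
Z = (29 − 38) / 4.726 = -1.904
P(T ≤ 29) = Φ(-1.904) ≈ 0.028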